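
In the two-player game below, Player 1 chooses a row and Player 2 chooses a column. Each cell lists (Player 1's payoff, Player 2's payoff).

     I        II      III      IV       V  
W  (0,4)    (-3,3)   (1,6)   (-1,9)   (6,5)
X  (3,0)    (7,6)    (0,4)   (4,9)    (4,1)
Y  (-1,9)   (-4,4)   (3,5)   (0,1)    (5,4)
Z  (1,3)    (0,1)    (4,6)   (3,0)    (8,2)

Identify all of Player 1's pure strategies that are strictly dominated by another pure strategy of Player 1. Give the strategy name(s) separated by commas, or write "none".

W, Y

Z strictly dominates W — I: 1>0, II: 0>-3, III: 4>1, IV: 3>-1, V: 8>6.
Nothing dominates X: W at I (3>0); Y at I (3>-1); Z at I (3>1).
Y is strictly dominated by Z (I: 1>-1, II: 0>-4, III: 4>3, IV: 3>0, V: 8>5).
Nothing dominates Z: W at I (1>0); X at III (4>0); Y at I (1>-1).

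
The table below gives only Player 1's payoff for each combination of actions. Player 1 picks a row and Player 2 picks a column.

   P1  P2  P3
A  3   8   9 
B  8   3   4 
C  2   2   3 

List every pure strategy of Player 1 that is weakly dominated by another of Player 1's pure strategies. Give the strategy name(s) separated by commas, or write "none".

C

A: no other strategy beats it everywhere (B at P2 (8>3); C at P1 (3>2)).
Nothing dominates B: A at P1 (8>3); C at P1 (8>2).
C is weakly dominated by A (P1: 3>2, P2: 8>2, P3: 9>3).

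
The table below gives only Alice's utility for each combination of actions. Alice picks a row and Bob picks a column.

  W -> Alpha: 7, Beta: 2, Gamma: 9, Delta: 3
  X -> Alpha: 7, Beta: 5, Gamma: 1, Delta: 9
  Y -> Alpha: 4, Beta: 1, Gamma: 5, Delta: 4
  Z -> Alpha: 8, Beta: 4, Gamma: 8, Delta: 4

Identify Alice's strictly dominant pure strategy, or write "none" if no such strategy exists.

none

W fails to dominate X at Alpha (7=7).
X fails to dominate W at Alpha (7=7).
Y fails to dominate W at Alpha (4<7).
Z fails to dominate W at Gamma (8<9).
No single strategy dominates all the others.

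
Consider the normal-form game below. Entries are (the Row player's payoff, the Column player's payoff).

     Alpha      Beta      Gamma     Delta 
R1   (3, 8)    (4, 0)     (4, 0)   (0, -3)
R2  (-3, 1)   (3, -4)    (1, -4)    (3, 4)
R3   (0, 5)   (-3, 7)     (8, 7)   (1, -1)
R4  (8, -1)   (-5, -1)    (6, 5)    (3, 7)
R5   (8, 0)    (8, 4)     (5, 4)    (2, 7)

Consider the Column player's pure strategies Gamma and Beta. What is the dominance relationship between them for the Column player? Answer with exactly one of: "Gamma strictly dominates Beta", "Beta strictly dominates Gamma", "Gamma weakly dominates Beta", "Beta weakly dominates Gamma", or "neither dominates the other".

Compare Gamma to Beta across each choice by the Row player: R1: 0=0, R2: -4=-4, R3: 7=7, R4: 5>-1, R5: 4=4.
Gamma is at least as good everywhere and strictly better somewhere (tied only at R1, R2, R3, R5), so Gamma weakly but not strictly dominates Beta.

Gamma weakly dominates Beta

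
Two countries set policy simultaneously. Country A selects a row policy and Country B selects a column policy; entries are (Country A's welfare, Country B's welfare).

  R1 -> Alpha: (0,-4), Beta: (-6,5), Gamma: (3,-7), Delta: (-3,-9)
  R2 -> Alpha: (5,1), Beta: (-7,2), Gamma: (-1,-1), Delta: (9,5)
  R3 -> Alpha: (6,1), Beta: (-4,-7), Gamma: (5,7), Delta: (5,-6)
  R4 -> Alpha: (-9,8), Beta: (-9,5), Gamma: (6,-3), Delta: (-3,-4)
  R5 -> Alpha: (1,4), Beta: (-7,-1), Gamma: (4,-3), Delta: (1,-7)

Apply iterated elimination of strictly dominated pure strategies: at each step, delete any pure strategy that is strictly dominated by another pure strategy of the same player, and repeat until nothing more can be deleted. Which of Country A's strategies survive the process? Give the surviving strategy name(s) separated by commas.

R2, R3, R4

Country A's strategy R1 is strictly dominated by R3 (Alpha: 6>0, Beta: -4>-6, Gamma: 5>3, Delta: 5>-3) and is removed.
Row R5 is eliminated: R3 beats it against every remaining column (Alpha: 6>1, Beta: -4>-7, Gamma: 5>4, Delta: 5>1).
Among the remaining strategies, none is strictly dominated by another pure strategy of the same player, so the elimination stops.
Surviving strategies — Country A: {R2, R3, R4}; Country B: {Alpha, Beta, Gamma, Delta}.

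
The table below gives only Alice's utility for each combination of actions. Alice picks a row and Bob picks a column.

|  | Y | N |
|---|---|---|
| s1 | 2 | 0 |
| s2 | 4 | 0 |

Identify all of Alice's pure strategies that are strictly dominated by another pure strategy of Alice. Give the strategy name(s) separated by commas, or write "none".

none

s1: no other strategy beats it everywhere (s2 at N (0=0)).
s2 is not dominated — it holds its own against s1 at Y (4>2).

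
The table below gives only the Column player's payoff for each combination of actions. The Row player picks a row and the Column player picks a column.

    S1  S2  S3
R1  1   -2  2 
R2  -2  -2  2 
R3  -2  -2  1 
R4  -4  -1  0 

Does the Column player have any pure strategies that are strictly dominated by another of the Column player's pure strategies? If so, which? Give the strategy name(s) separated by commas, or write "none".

S1 is strictly dominated by S3 (R1: 2>1, R2: 2>-2, R3: 1>-2, R4: 0>-4).
S2: dominated, since S3 does at least as well everywhere (R1: 2>-2, R2: 2>-2, R3: 1>-2, R4: 0>-1).
Nothing dominates S3: S1 at R1 (2>1); S2 at R1 (2>-2).

S1, S2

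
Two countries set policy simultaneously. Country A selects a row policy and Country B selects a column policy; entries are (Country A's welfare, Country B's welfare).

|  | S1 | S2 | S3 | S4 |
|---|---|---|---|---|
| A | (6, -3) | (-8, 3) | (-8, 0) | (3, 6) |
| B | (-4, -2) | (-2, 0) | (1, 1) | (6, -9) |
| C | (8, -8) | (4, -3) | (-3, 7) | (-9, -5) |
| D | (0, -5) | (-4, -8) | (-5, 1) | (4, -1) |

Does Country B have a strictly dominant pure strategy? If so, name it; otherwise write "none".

S1 fails to dominate S2 at A (-3<3).
S2 fails to dominate S1 at D (-8<-5).
S3 fails to dominate S2 at A (0<3).
S4 fails to dominate S1 at B (-9<-2).
No single strategy dominates all the others.

none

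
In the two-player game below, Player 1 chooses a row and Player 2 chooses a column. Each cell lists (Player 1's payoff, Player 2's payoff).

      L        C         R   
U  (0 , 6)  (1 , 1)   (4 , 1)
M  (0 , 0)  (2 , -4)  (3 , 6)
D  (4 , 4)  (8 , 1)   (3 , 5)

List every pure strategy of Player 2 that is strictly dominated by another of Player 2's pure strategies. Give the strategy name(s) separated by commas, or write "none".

L is not dominated — it holds its own against C at U (6>1); R at U (6>1).
C is strictly dominated by L (U: 6>1, M: 0>-4, D: 4>1).
Nothing dominates R: L at M (6>0); C at U (1=1).

C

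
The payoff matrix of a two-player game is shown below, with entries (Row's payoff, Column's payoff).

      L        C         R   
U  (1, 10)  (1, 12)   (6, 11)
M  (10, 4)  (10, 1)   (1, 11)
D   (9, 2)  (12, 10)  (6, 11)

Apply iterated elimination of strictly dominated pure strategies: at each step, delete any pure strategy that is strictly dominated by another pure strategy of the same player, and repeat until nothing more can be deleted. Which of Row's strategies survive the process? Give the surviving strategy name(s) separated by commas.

U, D

Column L is eliminated: R beats it against every remaining row (U: 11>10, M: 11>4, D: 11>2).
For Row, D strictly dominates M on the remaining columns (C: 12>10, R: 6>1); eliminate M.
Among the remaining strategies, none is strictly dominated by another pure strategy of the same player, so the elimination stops.
Surviving strategies — Row: {U, D}; Column: {C, R}.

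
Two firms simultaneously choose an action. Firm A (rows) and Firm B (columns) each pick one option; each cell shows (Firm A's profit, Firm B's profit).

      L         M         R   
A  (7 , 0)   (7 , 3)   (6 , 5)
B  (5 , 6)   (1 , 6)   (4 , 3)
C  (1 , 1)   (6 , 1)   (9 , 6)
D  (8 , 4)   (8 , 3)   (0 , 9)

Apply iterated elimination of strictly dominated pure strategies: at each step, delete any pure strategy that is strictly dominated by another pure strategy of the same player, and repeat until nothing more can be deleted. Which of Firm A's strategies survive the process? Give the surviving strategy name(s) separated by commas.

Row B is eliminated: A beats it against every remaining column (L: 7>5, M: 7>1, R: 6>4).
Column L is eliminated: R beats it against every remaining row (A: 5>0, C: 6>1, D: 9>4).
For Firm B, R strictly dominates M on the remaining rows (A: 5>3, C: 6>1, D: 9>3); eliminate M.
Row A is eliminated: C beats it against every remaining column (R: 9>6).
Firm A's strategy D is strictly dominated by C (R: 9>0) and is removed.
Among the remaining strategies, none is strictly dominated by another pure strategy of the same player, so the elimination stops.
Surviving strategies — Firm A: {C}; Firm B: {R}.

C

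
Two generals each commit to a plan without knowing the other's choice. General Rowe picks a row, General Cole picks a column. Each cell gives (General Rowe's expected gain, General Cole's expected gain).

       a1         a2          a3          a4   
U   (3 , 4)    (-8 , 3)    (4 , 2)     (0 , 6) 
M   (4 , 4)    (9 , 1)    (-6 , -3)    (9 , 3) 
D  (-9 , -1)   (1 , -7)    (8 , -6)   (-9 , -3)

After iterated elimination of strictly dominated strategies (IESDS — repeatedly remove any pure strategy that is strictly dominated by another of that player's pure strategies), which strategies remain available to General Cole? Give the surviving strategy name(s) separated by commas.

For General Cole, a1 strictly dominates a2 on the remaining rows (U: 4>3, M: 4>1, D: -1>-7); eliminate a2.
For General Cole, a1 strictly dominates a3 on the remaining rows (U: 4>2, M: 4>-3, D: -1>-6); eliminate a3.
For General Rowe, M strictly dominates U on the remaining columns (a1: 4>3, a4: 9>0); eliminate U.
For General Rowe, M strictly dominates D on the remaining columns (a1: 4>-9, a4: 9>-9); eliminate D.
For General Cole, a1 strictly dominates a4 on the remaining rows (M: 4>3); eliminate a4.
Among the remaining strategies, none is strictly dominated by another pure strategy of the same player, so the elimination stops.
Surviving strategies — General Rowe: {M}; General Cole: {a1}.

a1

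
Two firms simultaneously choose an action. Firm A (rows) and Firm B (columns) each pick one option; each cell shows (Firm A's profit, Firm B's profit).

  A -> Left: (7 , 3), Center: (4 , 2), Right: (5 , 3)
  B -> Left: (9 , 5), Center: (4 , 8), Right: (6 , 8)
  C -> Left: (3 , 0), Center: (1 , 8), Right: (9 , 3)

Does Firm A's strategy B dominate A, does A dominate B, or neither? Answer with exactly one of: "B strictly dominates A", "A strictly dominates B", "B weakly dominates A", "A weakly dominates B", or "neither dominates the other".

B weakly dominates A

B's payoffs vs A's, by Firm B's action — Left: 9>7, Center: 4=4, Right: 6>5.
B is at least as good everywhere and strictly better somewhere (tied only at Center), so B weakly but not strictly dominates A.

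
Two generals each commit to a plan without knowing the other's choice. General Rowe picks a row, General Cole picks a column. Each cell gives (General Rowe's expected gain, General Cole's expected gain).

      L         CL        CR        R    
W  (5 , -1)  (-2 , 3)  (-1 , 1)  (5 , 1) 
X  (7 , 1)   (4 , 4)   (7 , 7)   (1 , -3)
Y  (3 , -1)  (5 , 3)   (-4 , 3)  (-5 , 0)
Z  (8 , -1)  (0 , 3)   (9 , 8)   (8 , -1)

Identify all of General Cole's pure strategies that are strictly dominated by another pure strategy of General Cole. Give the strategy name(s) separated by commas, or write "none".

L is strictly dominated by CL (W: 3>-1, X: 4>1, Y: 3>-1, Z: 3>-1).
CL: no other strategy beats it everywhere (L at W (3>-1); CR at W (3>1); R at W (3>1)).
CR: no other strategy beats it everywhere (L at W (1>-1); CL at X (7>4); R at W (1=1)).
R is strictly dominated by CL (W: 3>1, X: 4>-3, Y: 3>0, Z: 3>-1).

L, R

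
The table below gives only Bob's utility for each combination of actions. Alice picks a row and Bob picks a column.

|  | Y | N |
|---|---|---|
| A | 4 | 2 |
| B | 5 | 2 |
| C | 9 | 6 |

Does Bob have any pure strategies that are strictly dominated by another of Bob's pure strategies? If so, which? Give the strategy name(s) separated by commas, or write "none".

N

Nothing dominates Y: N at A (4>2).
N: dominated, since Y does at least as well everywhere (A: 4>2, B: 5>2, C: 9>6).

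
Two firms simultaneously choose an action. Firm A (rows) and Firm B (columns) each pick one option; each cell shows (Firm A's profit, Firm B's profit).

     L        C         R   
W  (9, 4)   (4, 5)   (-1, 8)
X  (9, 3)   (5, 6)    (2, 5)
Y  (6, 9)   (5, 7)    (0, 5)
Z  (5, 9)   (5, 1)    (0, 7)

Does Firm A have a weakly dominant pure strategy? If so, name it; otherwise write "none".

X

X vs W: L: 9=9, C: 5>4, R: 2>-1.
X vs Y: L: 9>6, C: 5=5, R: 2>0.
X vs Z: L: 9>5, C: 5=5, R: 2>0.
X is at least as good as every other strategy against every opponent action, so it is weakly dominant.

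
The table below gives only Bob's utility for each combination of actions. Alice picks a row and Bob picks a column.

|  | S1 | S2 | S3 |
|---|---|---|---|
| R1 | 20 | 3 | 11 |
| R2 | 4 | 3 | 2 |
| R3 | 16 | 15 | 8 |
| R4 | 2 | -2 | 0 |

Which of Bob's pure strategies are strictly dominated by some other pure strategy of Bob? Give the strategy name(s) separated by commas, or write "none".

S2, S3

Nothing dominates S1: S2 at R1 (20>3); S3 at R1 (20>11).
S2: dominated, since S1 does at least as well everywhere (R1: 20>3, R2: 4>3, R3: 16>15, R4: 2>-2).
S1 strictly dominates S3 — R1: 20>11, R2: 4>2, R3: 16>8, R4: 2>0.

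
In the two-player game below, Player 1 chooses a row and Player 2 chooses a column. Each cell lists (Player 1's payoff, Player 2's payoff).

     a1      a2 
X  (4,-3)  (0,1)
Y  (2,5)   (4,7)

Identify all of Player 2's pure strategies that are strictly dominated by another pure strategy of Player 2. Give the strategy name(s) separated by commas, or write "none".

a2 strictly dominates a1 — X: 1>-3, Y: 7>5.
a2: no other strategy beats it everywhere (a1 at X (1>-3)).

a1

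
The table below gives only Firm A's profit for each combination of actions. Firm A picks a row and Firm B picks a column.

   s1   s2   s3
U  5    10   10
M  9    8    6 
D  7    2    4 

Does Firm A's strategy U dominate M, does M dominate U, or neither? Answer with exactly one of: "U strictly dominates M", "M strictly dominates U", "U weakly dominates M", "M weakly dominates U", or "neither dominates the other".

neither dominates the other

U's payoffs vs M's, by Firm B's action — s1: 5<9, s2: 10>8, s3: 10>6.
U does better at s2, s3 but worse at s1; neither strategy dominates the other.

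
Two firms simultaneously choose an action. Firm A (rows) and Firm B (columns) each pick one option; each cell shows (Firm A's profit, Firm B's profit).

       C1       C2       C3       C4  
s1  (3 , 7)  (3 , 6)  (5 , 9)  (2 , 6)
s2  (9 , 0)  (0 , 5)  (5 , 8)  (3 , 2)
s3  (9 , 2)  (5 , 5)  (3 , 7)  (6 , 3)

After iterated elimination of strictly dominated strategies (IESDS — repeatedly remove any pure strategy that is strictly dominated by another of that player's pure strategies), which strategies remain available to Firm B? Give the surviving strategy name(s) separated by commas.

C3

For Firm B, C3 strictly dominates C1 on the remaining rows (s1: 9>7, s2: 8>0, s3: 7>2); eliminate C1.
Column C2 is eliminated: C3 beats it against every remaining row (s1: 9>6, s2: 8>5, s3: 7>5).
Firm B's strategy C4 is strictly dominated by C3 (s1: 9>6, s2: 8>2, s3: 7>3) and is removed.
Row s3 is eliminated: s1 beats it against every remaining column (C3: 5>3).
Among the remaining strategies, none is strictly dominated by another pure strategy of the same player, so the elimination stops.
Surviving strategies — Firm A: {s1, s2}; Firm B: {C3}.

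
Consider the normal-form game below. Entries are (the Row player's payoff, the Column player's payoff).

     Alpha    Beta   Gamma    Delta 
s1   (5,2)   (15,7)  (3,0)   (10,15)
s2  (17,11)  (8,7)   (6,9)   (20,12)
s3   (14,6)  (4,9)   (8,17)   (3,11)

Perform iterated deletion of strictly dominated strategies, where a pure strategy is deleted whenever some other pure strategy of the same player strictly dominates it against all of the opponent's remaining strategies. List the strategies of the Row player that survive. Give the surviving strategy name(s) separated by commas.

For the Column player, Delta strictly dominates Alpha on the remaining rows (s1: 15>2, s2: 12>11, s3: 11>6); eliminate Alpha.
Column Beta is eliminated: Delta beats it against every remaining row (s1: 15>7, s2: 12>7, s3: 11>9).
Row s1 is eliminated: s2 beats it against every remaining column (Gamma: 6>3, Delta: 20>10).
Among the remaining strategies, none is strictly dominated by another pure strategy of the same player, so the elimination stops.
Surviving strategies — the Row player: {s2, s3}; the Column player: {Gamma, Delta}.

s2, s3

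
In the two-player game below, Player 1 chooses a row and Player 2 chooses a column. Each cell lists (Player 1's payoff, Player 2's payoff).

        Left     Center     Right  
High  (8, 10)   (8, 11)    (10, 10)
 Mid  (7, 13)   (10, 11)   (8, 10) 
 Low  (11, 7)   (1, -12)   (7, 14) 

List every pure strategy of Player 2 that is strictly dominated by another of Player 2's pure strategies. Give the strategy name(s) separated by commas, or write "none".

none

Left: no other strategy beats it everywhere (Center at Mid (13>11); Right at High (10=10)).
Nothing dominates Center: Left at High (11>10); Right at High (11>10).
Nothing dominates Right: Left at High (10=10); Center at Low (14>-12).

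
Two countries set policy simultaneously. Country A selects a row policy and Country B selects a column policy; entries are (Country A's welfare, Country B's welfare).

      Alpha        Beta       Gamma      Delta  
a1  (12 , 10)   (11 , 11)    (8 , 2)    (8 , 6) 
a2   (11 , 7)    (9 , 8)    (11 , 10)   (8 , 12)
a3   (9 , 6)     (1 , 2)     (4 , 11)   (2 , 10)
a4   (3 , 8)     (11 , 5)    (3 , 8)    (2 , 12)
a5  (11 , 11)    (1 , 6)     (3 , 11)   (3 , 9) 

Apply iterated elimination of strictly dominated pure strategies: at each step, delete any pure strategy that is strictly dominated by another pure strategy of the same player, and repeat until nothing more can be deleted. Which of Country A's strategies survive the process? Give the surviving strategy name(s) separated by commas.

a1, a2, a4

Row a3 is eliminated: a1 beats it against every remaining column (Alpha: 12>9, Beta: 11>1, Gamma: 8>4, Delta: 8>2).
Country A's strategy a5 is strictly dominated by a1 (Alpha: 12>11, Beta: 11>1, Gamma: 8>3, Delta: 8>3) and is removed.
For Country B, Delta strictly dominates Gamma on the remaining rows (a1: 6>2, a2: 12>10, a4: 12>8); eliminate Gamma.
Among the remaining strategies, none is strictly dominated by another pure strategy of the same player, so the elimination stops.
Surviving strategies — Country A: {a1, a2, a4}; Country B: {Alpha, Beta, Delta}.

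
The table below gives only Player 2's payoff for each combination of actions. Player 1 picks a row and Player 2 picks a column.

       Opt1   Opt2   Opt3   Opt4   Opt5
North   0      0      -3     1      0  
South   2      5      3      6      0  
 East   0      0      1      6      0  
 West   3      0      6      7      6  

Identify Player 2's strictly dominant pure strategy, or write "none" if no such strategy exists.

Opt4

Opt4 vs Opt1: North: 1>0, South: 6>2, East: 6>0, West: 7>3.
Opt4 vs Opt2: North: 1>0, South: 6>5, East: 6>0, West: 7>0.
Opt4 vs Opt3: North: 1>-3, South: 6>3, East: 6>1, West: 7>6.
Opt4 vs Opt5: North: 1>0, South: 6>0, East: 6>0, West: 7>6.
Opt4 strictly beats every other strategy against every opponent action, so it is strictly dominant.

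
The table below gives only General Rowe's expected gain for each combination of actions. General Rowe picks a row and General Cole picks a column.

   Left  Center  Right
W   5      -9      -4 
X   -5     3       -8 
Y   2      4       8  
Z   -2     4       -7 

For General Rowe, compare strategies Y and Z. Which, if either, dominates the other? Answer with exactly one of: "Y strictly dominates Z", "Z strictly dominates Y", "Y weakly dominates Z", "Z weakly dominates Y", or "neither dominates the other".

Y's payoffs vs Z's, by General Cole's action — Left: 2>-2, Center: 4=4, Right: 8>-7.
Y is at least as good everywhere and strictly better somewhere (tied only at Center), so Y weakly but not strictly dominates Z.

Y weakly dominates Z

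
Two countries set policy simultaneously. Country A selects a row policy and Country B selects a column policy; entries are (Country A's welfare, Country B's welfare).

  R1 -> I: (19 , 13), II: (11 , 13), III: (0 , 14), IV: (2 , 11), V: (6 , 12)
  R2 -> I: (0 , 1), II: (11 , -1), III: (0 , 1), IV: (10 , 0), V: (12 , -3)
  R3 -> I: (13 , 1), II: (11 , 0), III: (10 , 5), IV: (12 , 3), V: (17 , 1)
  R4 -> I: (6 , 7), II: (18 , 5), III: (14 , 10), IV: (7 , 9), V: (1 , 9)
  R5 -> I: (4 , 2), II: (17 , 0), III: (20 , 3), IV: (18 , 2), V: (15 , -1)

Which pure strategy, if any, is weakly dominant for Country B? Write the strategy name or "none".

III

III vs I: R1: 14>13, R2: 1=1, R3: 5>1, R4: 10>7, R5: 3>2.
III vs II: R1: 14>13, R2: 1>-1, R3: 5>0, R4: 10>5, R5: 3>0.
III vs IV: R1: 14>11, R2: 1>0, R3: 5>3, R4: 10>9, R5: 3>2.
III vs V: R1: 14>12, R2: 1>-3, R3: 5>1, R4: 10>9, R5: 3>-1.
III is at least as good as every other strategy against every opponent action, so it is weakly dominant.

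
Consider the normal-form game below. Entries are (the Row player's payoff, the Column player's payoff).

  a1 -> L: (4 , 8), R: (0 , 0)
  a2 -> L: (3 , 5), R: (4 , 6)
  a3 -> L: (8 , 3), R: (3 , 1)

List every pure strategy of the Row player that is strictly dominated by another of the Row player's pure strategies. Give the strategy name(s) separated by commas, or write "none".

a1 is strictly dominated by a3 (L: 8>4, R: 3>0).
a2 is not dominated — it holds its own against a1 at R (4>0); a3 at R (4>3).
a3 is not dominated — it holds its own against a1 at L (8>4); a2 at L (8>3).

a1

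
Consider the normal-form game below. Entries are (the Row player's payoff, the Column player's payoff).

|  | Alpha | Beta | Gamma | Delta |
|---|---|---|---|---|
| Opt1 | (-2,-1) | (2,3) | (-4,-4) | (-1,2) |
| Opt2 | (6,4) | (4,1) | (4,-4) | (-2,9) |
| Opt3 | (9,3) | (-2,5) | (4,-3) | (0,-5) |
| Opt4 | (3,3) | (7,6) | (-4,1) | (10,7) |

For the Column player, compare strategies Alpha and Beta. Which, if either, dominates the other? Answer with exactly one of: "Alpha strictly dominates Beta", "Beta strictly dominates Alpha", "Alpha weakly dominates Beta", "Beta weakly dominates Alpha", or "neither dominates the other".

Compare Alpha to Beta across each choice by the Row player: Opt1: -1<3, Opt2: 4>1, Opt3: 3<5, Opt4: 3<6.
Alpha does better at Opt2 but worse at Opt1, Opt3, Opt4; neither strategy dominates the other.

neither dominates the other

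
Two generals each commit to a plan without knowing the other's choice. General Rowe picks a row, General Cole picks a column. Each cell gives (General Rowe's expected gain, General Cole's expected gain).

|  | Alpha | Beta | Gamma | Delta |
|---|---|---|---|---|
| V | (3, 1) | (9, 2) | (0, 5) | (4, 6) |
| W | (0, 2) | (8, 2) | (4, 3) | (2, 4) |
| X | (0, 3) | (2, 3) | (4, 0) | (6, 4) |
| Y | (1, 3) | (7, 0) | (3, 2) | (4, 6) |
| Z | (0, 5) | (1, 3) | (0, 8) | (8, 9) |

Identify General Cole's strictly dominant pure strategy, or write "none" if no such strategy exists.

Delta

Delta vs Alpha: V: 6>1, W: 4>2, X: 4>3, Y: 6>3, Z: 9>5.
Delta vs Beta: V: 6>2, W: 4>2, X: 4>3, Y: 6>0, Z: 9>3.
Delta vs Gamma: V: 6>5, W: 4>3, X: 4>0, Y: 6>2, Z: 9>8.
Delta strictly beats every other strategy against every opponent action, so it is strictly dominant.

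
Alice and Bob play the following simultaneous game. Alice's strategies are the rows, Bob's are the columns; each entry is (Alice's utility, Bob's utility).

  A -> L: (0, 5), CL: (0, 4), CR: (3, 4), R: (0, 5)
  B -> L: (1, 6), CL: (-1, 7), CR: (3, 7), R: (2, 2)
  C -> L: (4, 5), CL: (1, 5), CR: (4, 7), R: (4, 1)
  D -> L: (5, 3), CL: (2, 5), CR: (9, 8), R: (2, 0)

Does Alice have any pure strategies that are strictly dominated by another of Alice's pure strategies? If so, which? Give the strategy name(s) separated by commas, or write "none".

C strictly dominates A — L: 4>0, CL: 1>0, CR: 4>3, R: 4>0.
B: dominated, since C does at least as well everywhere (L: 4>1, CL: 1>-1, CR: 4>3, R: 4>2).
C is not dominated — it holds its own against A at L (4>0); B at L (4>1); D at R (4>2).
D is not dominated — it holds its own against A at L (5>0); B at L (5>1); C at L (5>4).

A, B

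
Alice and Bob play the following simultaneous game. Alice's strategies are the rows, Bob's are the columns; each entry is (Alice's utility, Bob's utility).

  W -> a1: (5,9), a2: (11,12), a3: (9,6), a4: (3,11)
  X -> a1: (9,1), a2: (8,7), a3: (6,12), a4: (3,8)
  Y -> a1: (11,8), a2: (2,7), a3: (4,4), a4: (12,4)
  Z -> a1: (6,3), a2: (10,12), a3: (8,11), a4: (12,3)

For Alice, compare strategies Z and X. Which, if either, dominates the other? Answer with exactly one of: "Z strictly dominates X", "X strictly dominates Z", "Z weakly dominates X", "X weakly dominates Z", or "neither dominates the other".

Compare Z to X across each opponent action: a1: 6<9, a2: 10>8, a3: 8>6, a4: 12>3.
Z does better at a2, a3, a4 but worse at a1; neither strategy dominates the other.

neither dominates the other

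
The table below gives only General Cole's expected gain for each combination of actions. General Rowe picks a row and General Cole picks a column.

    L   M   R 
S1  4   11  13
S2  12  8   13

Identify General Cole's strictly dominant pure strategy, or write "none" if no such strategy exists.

R

R vs L: S1: 13>4, S2: 13>12.
R vs M: S1: 13>11, S2: 13>8.
R strictly beats every other strategy against every opponent action, so it is strictly dominant.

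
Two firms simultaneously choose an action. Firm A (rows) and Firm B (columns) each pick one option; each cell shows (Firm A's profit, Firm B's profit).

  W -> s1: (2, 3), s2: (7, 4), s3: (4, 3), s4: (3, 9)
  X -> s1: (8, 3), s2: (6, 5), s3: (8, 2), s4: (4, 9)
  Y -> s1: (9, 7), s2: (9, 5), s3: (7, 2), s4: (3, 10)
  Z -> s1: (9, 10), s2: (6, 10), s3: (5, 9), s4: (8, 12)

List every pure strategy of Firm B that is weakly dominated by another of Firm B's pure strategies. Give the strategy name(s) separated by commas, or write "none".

s1 is weakly dominated by s4 (W: 9>3, X: 9>3, Y: 10>7, Z: 12>10).
s4 weakly dominates s2 — W: 9>4, X: 9>5, Y: 10>5, Z: 12>10.
s3 is weakly dominated by s1 (W: 3=3, X: 3>2, Y: 7>2, Z: 10>9).
s4: no other strategy beats it everywhere (s1 at W (9>3); s2 at W (9>4); s3 at W (9>3)).

s1, s2, s3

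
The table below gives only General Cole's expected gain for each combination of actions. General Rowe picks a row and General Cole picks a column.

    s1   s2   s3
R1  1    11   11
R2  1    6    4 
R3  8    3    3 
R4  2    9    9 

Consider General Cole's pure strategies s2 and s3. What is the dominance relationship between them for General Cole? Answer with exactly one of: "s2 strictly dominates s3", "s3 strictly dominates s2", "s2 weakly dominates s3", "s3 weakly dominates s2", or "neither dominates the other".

s2 weakly dominates s3

s2's payoffs vs s3's, by General Rowe's action — R1: 11=11, R2: 6>4, R3: 3=3, R4: 9=9.
s2 is at least as good everywhere and strictly better somewhere (tied only at R1, R3, R4), so s2 weakly but not strictly dominates s3.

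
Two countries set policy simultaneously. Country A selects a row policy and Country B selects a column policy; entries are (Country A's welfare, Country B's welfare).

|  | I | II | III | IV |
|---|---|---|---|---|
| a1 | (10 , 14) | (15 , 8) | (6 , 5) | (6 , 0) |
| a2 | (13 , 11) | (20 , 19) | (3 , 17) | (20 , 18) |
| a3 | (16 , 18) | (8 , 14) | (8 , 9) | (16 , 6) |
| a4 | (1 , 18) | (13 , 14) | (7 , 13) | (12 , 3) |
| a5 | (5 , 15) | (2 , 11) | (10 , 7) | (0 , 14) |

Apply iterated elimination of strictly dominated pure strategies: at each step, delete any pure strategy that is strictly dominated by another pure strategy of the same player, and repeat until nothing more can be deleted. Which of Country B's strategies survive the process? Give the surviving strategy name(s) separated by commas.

I, II

For Country B, II strictly dominates III on the remaining rows (a1: 8>5, a2: 19>17, a3: 14>9, a4: 14>13, a5: 11>7); eliminate III.
For Country A, a2 strictly dominates a1 on the remaining columns (I: 13>10, II: 20>15, IV: 20>6); eliminate a1.
For Country A, a2 strictly dominates a4 on the remaining columns (I: 13>1, II: 20>13, IV: 20>12); eliminate a4.
Row a5 is eliminated: a2 beats it against every remaining column (I: 13>5, II: 20>2, IV: 20>0).
For Country B, II strictly dominates IV on the remaining rows (a2: 19>18, a3: 14>6); eliminate IV.
Among the remaining strategies, none is strictly dominated by another pure strategy of the same player, so the elimination stops.
Surviving strategies — Country A: {a2, a3}; Country B: {I, II}.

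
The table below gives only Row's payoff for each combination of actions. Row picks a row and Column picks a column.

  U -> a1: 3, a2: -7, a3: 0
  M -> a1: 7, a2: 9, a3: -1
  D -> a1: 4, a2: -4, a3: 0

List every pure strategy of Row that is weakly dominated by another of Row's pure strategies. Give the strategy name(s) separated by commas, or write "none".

U

D weakly dominates U — a1: 4>3, a2: -4>-7, a3: 0=0.
M is not dominated — it holds its own against U at a1 (7>3); D at a1 (7>4).
D is not dominated — it holds its own against U at a1 (4>3); M at a3 (0>-1).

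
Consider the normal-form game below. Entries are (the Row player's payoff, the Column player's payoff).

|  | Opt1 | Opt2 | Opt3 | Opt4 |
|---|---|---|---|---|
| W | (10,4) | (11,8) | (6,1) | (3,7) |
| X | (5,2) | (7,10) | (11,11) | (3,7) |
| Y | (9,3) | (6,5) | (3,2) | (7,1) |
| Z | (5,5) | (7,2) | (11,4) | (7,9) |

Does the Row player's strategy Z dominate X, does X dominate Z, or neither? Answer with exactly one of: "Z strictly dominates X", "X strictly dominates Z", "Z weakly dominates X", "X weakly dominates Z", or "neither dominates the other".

Z weakly dominates X

Compare Z to X across each choice by the Column player: Opt1: 5=5, Opt2: 7=7, Opt3: 11=11, Opt4: 7>3.
Z is at least as good everywhere and strictly better somewhere (tied only at Opt1, Opt2, Opt3), so Z weakly but not strictly dominates X.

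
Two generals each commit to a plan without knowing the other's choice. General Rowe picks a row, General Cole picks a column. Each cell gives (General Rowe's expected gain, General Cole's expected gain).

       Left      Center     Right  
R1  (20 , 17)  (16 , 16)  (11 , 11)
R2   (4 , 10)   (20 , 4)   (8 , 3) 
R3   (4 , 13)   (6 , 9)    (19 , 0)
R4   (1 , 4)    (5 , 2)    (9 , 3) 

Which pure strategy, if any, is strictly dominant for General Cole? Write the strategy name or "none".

Left vs Center: R1: 17>16, R2: 10>4, R3: 13>9, R4: 4>2.
Left vs Right: R1: 17>11, R2: 10>3, R3: 13>0, R4: 4>3.
Left strictly beats every other strategy against every opponent action, so it is strictly dominant.

Left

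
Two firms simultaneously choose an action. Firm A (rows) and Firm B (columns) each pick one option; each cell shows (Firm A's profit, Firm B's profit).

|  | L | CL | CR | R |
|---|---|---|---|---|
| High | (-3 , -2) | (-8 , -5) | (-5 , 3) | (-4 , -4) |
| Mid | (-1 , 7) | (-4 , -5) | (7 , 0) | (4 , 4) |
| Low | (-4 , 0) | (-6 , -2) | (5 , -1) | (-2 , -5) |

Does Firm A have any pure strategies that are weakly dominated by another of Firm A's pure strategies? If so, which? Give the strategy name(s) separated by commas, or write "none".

Mid weakly dominates High — L: -1>-3, CL: -4>-8, CR: 7>-5, R: 4>-4.
Nothing dominates Mid: High at L (-1>-3); Low at L (-1>-4).
Low: dominated, since Mid does at least as well everywhere (L: -1>-4, CL: -4>-6, CR: 7>5, R: 4>-2).

High, Low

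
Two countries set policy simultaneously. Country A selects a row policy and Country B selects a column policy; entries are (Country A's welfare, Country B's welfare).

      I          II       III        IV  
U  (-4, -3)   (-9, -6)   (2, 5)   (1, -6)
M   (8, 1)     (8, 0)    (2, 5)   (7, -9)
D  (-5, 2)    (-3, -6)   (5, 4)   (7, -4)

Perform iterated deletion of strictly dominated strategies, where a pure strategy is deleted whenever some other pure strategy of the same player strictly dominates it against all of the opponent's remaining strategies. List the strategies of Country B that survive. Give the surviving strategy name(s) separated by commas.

Column I is eliminated: III beats it against every remaining row (U: 5>-3, M: 5>1, D: 4>2).
Row U is eliminated: D beats it against every remaining column (II: -3>-9, III: 5>2, IV: 7>1).
Column II is eliminated: III beats it against every remaining row (M: 5>0, D: 4>-6).
For Country B, III strictly dominates IV on the remaining rows (M: 5>-9, D: 4>-4); eliminate IV.
Row M is eliminated: D beats it against every remaining column (III: 5>2).
Among the remaining strategies, none is strictly dominated by another pure strategy of the same player, so the elimination stops.
Surviving strategies — Country A: {D}; Country B: {III}.

III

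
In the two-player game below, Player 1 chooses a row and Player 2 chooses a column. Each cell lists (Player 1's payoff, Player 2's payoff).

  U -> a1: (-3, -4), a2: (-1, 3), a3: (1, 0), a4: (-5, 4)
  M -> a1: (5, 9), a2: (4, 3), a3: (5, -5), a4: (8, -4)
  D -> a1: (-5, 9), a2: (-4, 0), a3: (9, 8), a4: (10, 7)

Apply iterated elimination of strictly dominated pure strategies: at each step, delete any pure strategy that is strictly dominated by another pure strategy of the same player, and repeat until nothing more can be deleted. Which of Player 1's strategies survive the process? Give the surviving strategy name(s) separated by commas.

Row U is eliminated: M beats it against every remaining column (a1: 5>-3, a2: 4>-1, a3: 5>1, a4: 8>-5).
Column a2 is eliminated: a1 beats it against every remaining row (M: 9>3, D: 9>0).
Column a3 is eliminated: a1 beats it against every remaining row (M: 9>-5, D: 9>8).
Player 2's strategy a4 is strictly dominated by a1 (M: 9>-4, D: 9>7) and is removed.
For Player 1, M strictly dominates D on the remaining columns (a1: 5>-5); eliminate D.
Among the remaining strategies, none is strictly dominated by another pure strategy of the same player, so the elimination stops.
Surviving strategies — Player 1: {M}; Player 2: {a1}.

M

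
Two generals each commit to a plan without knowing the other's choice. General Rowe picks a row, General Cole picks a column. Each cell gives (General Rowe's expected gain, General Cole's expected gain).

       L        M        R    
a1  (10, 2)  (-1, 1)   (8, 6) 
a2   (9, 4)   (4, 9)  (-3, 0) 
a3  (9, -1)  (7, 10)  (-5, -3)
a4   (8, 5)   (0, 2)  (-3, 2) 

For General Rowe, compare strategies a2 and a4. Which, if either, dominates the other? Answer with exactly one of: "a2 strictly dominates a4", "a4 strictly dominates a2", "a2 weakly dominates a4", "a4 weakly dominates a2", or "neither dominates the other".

Compare a2 to a4 across every action of General Cole: L: 9>8, M: 4>0, R: -3=-3.
a2 is at least as good everywhere and strictly better somewhere (tied only at R), so a2 weakly but not strictly dominates a4.

a2 weakly dominates a4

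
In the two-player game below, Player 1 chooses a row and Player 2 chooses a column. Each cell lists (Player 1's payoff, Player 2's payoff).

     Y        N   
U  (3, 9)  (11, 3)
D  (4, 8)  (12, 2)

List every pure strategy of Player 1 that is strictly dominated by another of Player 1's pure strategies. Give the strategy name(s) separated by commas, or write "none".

D strictly dominates U — Y: 4>3, N: 12>11.
D: no other strategy beats it everywhere (U at Y (4>3)).

U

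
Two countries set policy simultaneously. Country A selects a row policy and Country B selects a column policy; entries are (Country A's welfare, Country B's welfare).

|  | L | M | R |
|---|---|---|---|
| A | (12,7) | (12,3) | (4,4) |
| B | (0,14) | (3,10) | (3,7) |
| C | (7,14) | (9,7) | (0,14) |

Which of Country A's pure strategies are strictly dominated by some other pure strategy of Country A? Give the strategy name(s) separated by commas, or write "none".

A: no other strategy beats it everywhere (B at L (12>0); C at L (12>7)).
B: dominated, since A does at least as well everywhere (L: 12>0, M: 12>3, R: 4>3).
C: dominated, since A does at least as well everywhere (L: 12>7, M: 12>9, R: 4>0).

B, C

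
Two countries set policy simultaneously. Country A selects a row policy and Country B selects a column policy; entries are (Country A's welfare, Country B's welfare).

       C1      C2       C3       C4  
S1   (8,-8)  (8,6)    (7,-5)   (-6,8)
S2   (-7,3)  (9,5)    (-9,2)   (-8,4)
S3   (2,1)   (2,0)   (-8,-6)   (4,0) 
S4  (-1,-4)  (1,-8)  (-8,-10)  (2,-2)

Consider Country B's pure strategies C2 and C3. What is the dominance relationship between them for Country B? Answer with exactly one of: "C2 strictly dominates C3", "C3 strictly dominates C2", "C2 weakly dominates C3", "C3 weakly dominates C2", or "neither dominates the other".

C2's payoffs vs C3's, by Country A's action — S1: 6>-5, S2: 5>2, S3: 0>-6, S4: -8>-10.
C2 gives a strictly higher payoff against every action of Country A, so C2 strictly dominates C3.

C2 strictly dominates C3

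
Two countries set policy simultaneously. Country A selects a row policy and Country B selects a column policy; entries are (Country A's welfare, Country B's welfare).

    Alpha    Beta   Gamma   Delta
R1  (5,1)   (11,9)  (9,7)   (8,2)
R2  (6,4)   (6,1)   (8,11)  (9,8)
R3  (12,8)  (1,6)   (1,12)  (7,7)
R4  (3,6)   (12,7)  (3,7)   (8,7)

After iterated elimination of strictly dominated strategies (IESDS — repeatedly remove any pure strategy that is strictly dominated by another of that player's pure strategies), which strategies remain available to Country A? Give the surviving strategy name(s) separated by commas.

Column Alpha is eliminated: Gamma beats it against every remaining row (R1: 7>1, R2: 11>4, R3: 12>8, R4: 7>6).
Country A's strategy R3 is strictly dominated by R1 (Beta: 11>1, Gamma: 9>1, Delta: 8>7) and is removed.
Among the remaining strategies, none is strictly dominated by another pure strategy of the same player, so the elimination stops.
Surviving strategies — Country A: {R1, R2, R4}; Country B: {Beta, Gamma, Delta}.

R1, R2, R4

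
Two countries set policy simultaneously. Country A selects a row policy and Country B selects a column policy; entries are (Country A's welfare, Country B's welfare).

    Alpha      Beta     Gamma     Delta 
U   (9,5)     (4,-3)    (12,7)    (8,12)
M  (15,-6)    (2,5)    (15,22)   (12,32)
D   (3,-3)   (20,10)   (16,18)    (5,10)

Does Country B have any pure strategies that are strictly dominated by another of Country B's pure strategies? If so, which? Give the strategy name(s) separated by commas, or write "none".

Gamma strictly dominates Alpha — U: 7>5, M: 22>-6, D: 18>-3.
Beta: dominated, since Gamma does at least as well everywhere (U: 7>-3, M: 22>5, D: 18>10).
Nothing dominates Gamma: Alpha at U (7>5); Beta at U (7>-3); Delta at D (18>10).
Delta is not dominated — it holds its own against Alpha at U (12>5); Beta at U (12>-3); Gamma at U (12>7).

Alpha, Beta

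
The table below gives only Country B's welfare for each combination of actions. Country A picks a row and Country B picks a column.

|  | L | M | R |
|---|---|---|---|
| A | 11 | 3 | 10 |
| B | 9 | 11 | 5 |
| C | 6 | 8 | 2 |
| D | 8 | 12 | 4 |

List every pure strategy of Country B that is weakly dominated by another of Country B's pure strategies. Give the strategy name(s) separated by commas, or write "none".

R

L is not dominated — it holds its own against M at A (11>3); R at A (11>10).
M is not dominated — it holds its own against L at B (11>9); R at B (11>5).
R is weakly dominated by L (A: 11>10, B: 9>5, C: 6>2, D: 8>4).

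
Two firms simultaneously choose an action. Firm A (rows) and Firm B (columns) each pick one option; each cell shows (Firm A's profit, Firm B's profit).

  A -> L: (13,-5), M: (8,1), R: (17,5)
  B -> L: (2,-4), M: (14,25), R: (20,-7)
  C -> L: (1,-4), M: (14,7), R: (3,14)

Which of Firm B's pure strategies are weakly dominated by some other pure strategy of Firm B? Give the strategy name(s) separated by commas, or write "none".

L

L: dominated, since M does at least as well everywhere (A: 1>-5, B: 25>-4, C: 7>-4).
Nothing dominates M: L at A (1>-5); R at B (25>-7).
R is not dominated — it holds its own against L at A (5>-5); M at A (5>1).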